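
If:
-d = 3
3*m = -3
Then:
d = -3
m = -1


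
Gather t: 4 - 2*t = 4 - 2*t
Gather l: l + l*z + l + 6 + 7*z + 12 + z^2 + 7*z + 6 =l*(z + 2) + z^2 + 14*z + 24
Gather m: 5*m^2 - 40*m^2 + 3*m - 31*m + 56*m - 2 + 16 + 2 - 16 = -35*m^2 + 28*m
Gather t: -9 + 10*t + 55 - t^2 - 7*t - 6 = -t^2 + 3*t + 40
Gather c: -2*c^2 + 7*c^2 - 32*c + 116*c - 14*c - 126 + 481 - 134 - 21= 5*c^2 + 70*c + 200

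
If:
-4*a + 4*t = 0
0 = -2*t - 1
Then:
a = -1/2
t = -1/2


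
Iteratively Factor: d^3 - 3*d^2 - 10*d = (d + 2)*(d^2 - 5*d) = d*(d + 2)*(d - 5)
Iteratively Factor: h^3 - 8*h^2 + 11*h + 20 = (h - 5)*(h^2 - 3*h - 4) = (h - 5)*(h - 4)*(h + 1)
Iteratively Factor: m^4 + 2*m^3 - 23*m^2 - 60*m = (m)*(m^3 + 2*m^2 - 23*m - 60) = m*(m + 3)*(m^2 - m - 20) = m*(m - 5)*(m + 3)*(m + 4)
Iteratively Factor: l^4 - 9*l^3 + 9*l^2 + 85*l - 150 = (l - 5)*(l^3 - 4*l^2 - 11*l + 30) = (l - 5)^2*(l^2 + l - 6) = (l - 5)^2*(l - 2)*(l + 3)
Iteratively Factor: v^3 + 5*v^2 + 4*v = (v + 1)*(v^2 + 4*v) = (v + 1)*(v + 4)*(v)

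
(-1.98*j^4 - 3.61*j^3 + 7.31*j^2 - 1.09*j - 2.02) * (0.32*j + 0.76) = -0.6336*j^5 - 2.66*j^4 - 0.4044*j^3 + 5.2068*j^2 - 1.4748*j - 1.5352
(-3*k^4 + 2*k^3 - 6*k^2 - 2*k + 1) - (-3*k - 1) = -3*k^4 + 2*k^3 - 6*k^2 + k + 2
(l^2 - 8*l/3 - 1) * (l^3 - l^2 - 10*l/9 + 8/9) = l^5 - 11*l^4/3 + 5*l^3/9 + 131*l^2/27 - 34*l/27 - 8/9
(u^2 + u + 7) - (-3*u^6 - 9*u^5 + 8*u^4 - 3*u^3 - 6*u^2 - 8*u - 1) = 3*u^6 + 9*u^5 - 8*u^4 + 3*u^3 + 7*u^2 + 9*u + 8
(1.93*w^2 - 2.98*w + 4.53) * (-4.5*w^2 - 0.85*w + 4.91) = -8.685*w^4 + 11.7695*w^3 - 8.3757*w^2 - 18.4823*w + 22.2423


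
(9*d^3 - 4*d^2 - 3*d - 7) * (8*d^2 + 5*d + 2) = 72*d^5 + 13*d^4 - 26*d^3 - 79*d^2 - 41*d - 14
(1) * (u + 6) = u + 6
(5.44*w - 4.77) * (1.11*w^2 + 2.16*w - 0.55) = 6.0384*w^3 + 6.4557*w^2 - 13.2952*w + 2.6235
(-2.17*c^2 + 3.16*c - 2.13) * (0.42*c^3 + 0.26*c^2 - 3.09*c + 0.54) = -0.9114*c^5 + 0.763*c^4 + 6.6323*c^3 - 11.49*c^2 + 8.2881*c - 1.1502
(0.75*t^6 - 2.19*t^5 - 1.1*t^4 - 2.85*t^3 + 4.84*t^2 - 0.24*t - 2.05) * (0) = 0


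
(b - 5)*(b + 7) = b^2 + 2*b - 35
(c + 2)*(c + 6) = c^2 + 8*c + 12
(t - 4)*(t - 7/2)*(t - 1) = t^3 - 17*t^2/2 + 43*t/2 - 14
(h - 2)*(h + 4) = h^2 + 2*h - 8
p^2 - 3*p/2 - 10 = (p - 4)*(p + 5/2)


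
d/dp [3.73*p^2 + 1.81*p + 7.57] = 7.46*p + 1.81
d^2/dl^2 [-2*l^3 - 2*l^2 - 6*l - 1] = -12*l - 4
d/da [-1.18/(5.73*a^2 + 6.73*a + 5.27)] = (13.5228*a + 7.9414)/(5.73*a^2 + 6.73*a + 5.27)^2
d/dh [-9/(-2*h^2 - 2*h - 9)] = 18*(-2*h - 1)/(2*h^2 + 2*h + 9)^2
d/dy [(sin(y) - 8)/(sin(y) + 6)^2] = (22 - sin(y))*cos(y)/(sin(y) + 6)^3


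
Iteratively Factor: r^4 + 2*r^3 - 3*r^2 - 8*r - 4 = (r + 1)*(r^3 + r^2 - 4*r - 4) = (r + 1)^2*(r^2 - 4) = (r - 2)*(r + 1)^2*(r + 2)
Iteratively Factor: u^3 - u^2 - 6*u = (u)*(u^2 - u - 6) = u*(u - 3)*(u + 2)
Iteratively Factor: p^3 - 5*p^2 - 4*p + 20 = (p + 2)*(p^2 - 7*p + 10) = (p - 5)*(p + 2)*(p - 2)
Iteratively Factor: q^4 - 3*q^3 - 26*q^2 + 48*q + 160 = (q - 5)*(q^3 + 2*q^2 - 16*q - 32) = (q - 5)*(q - 4)*(q^2 + 6*q + 8) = (q - 5)*(q - 4)*(q + 2)*(q + 4)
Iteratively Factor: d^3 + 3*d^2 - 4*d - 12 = (d - 2)*(d^2 + 5*d + 6) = (d - 2)*(d + 3)*(d + 2)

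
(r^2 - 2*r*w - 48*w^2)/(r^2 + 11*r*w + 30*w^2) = (r - 8*w)/(r + 5*w)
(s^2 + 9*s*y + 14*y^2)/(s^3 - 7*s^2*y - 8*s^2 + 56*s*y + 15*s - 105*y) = (s^2 + 9*s*y + 14*y^2)/(s^3 - 7*s^2*y - 8*s^2 + 56*s*y + 15*s - 105*y)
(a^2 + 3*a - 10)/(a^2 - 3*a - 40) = (a - 2)/(a - 8)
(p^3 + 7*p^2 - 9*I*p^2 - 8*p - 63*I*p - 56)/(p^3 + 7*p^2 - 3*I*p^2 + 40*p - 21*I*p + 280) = (p - I)/(p + 5*I)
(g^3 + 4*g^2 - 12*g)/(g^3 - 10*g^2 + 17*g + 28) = g*(g^2 + 4*g - 12)/(g^3 - 10*g^2 + 17*g + 28)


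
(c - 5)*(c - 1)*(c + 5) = c^3 - c^2 - 25*c + 25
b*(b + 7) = b^2 + 7*b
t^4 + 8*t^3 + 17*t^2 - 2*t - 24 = (t - 1)*(t + 2)*(t + 3)*(t + 4)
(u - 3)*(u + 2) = u^2 - u - 6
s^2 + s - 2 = (s - 1)*(s + 2)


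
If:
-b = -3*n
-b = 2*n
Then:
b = 0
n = 0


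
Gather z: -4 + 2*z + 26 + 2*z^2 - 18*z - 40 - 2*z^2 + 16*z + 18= 0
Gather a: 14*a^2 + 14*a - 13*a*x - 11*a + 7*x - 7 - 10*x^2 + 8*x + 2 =14*a^2 + a*(3 - 13*x) - 10*x^2 + 15*x - 5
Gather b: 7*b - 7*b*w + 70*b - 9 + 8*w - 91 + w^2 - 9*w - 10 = b*(77 - 7*w) + w^2 - w - 110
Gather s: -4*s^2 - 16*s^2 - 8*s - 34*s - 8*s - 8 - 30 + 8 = -20*s^2 - 50*s - 30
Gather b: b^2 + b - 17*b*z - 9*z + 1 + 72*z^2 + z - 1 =b^2 + b*(1 - 17*z) + 72*z^2 - 8*z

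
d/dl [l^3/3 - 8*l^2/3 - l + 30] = l^2 - 16*l/3 - 1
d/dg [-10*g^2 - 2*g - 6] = -20*g - 2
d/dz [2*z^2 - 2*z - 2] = 4*z - 2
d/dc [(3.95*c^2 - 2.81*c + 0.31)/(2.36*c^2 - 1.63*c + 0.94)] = (0.193100000000001*c^2 + 5.9628*c - 2.1361)/(5.5696*c^4 - 7.6936*c^3 + 7.0937*c^2 - 3.0644*c + 0.8836)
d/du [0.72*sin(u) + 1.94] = 0.72*cos(u)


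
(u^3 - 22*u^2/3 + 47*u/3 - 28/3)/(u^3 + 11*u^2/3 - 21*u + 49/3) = (u - 4)/(u + 7)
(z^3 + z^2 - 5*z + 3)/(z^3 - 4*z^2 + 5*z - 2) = (z + 3)/(z - 2)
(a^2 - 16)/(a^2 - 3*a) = (a^2 - 16)/(a*(a - 3))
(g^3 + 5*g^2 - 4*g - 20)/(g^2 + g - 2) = (g^2 + 3*g - 10)/(g - 1)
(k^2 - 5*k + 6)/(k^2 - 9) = (k - 2)/(k + 3)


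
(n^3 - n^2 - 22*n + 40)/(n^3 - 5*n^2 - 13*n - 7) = (-n^3 + n^2 + 22*n - 40)/(-n^3 + 5*n^2 + 13*n + 7)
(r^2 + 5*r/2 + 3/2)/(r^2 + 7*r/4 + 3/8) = 4*(r + 1)/(4*r + 1)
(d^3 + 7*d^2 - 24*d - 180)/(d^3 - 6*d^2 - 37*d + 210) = (d + 6)/(d - 7)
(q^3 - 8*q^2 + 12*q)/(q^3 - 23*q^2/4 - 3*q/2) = 4*(q - 2)/(4*q + 1)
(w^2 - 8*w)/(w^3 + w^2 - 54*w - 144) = w/(w^2 + 9*w + 18)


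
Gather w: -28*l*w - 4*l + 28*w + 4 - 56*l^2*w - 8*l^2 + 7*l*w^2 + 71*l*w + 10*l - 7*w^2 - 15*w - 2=-8*l^2 + 6*l + w^2*(7*l - 7) + w*(-56*l^2 + 43*l + 13) + 2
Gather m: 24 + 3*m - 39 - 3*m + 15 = 0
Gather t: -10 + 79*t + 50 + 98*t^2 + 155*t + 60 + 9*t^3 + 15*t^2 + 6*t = 9*t^3 + 113*t^2 + 240*t + 100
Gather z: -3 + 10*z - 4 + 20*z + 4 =30*z - 3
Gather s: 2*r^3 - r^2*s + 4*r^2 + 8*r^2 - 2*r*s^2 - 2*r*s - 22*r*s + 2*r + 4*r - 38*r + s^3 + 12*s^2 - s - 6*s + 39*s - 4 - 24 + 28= 2*r^3 + 12*r^2 - 32*r + s^3 + s^2*(12 - 2*r) + s*(-r^2 - 24*r + 32)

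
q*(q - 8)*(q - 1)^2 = q^4 - 10*q^3 + 17*q^2 - 8*q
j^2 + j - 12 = (j - 3)*(j + 4)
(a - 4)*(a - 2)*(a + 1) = a^3 - 5*a^2 + 2*a + 8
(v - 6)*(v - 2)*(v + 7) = v^3 - v^2 - 44*v + 84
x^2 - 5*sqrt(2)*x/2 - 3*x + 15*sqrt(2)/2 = (x - 3)*(x - 5*sqrt(2)/2)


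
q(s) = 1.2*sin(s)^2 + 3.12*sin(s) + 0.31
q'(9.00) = -3.74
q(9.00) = 1.80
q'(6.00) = 2.35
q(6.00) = -0.47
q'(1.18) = 2.03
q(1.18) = 4.22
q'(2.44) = -3.57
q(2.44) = 2.82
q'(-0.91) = 0.75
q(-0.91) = -1.41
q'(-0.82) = 0.93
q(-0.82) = -1.33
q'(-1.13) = 0.41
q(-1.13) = -1.53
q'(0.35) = 3.70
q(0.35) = 1.52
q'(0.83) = 3.30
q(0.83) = 3.27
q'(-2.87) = -2.39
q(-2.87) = -0.44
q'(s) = 2.4*sin(s)*cos(s) + 3.12*cos(s)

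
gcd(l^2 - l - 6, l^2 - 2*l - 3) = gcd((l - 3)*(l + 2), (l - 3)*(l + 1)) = l - 3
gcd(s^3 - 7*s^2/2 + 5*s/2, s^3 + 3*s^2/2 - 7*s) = s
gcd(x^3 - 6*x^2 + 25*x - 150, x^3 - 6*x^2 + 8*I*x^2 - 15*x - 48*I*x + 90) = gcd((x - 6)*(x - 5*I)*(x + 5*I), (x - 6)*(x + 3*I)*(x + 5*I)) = x^2 + x*(-6 + 5*I) - 30*I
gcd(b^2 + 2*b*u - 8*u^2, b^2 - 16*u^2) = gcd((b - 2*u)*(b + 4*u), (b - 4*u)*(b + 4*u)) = b + 4*u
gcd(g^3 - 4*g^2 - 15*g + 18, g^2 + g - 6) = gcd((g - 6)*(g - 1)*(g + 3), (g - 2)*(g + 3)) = g + 3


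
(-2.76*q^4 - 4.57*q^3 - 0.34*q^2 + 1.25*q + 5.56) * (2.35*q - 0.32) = -6.486*q^5 - 9.8563*q^4 + 0.6634*q^3 + 3.0463*q^2 + 12.666*q - 1.7792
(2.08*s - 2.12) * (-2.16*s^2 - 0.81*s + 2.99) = -4.4928*s^3 + 2.8944*s^2 + 7.9364*s - 6.3388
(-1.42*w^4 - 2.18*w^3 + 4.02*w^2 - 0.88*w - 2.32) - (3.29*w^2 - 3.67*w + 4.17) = -1.42*w^4 - 2.18*w^3 + 0.73*w^2 + 2.79*w - 6.49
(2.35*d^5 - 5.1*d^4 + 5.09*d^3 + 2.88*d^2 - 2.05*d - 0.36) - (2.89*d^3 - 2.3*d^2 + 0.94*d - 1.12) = 2.35*d^5 - 5.1*d^4 + 2.2*d^3 + 5.18*d^2 - 2.99*d + 0.76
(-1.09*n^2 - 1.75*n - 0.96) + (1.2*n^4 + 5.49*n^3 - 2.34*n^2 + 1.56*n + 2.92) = 1.2*n^4 + 5.49*n^3 - 3.43*n^2 - 0.19*n + 1.96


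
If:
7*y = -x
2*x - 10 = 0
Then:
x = 5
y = -5/7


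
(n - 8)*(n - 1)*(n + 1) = n^3 - 8*n^2 - n + 8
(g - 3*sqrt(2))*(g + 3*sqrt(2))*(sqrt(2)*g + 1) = sqrt(2)*g^3 + g^2 - 18*sqrt(2)*g - 18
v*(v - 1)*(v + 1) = v^3 - v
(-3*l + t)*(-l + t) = 3*l^2 - 4*l*t + t^2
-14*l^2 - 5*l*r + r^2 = (-7*l + r)*(2*l + r)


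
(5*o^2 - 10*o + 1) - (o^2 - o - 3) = 4*o^2 - 9*o + 4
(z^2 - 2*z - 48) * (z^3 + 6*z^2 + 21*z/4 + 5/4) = z^5 + 4*z^4 - 219*z^3/4 - 1189*z^2/4 - 509*z/2 - 60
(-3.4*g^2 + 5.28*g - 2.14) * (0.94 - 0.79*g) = 2.686*g^3 - 7.3672*g^2 + 6.6538*g - 2.0116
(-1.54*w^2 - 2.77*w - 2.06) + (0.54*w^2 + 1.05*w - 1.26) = -1.0*w^2 - 1.72*w - 3.32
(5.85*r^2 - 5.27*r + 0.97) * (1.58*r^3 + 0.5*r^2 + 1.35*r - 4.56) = 9.243*r^5 - 5.4016*r^4 + 6.7951*r^3 - 33.3055*r^2 + 25.3407*r - 4.4232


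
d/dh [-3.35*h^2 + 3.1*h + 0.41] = 3.1 - 6.7*h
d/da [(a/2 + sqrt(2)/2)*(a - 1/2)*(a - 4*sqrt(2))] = 3*a^2/2 - 3*sqrt(2)*a - a/2 - 4 + 3*sqrt(2)/4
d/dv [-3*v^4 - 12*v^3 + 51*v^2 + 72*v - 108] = -12*v^3 - 36*v^2 + 102*v + 72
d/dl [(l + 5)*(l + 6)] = 2*l + 11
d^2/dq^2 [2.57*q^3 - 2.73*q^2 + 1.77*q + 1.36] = 15.42*q - 5.46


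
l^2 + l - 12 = (l - 3)*(l + 4)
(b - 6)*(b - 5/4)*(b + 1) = b^3 - 25*b^2/4 + b/4 + 15/2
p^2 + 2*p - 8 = (p - 2)*(p + 4)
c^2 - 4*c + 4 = (c - 2)^2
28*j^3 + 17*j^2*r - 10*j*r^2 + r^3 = (-7*j + r)*(-4*j + r)*(j + r)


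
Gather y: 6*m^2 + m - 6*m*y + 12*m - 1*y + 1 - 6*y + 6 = 6*m^2 + 13*m + y*(-6*m - 7) + 7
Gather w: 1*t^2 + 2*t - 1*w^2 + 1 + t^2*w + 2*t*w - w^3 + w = t^2 + 2*t - w^3 - w^2 + w*(t^2 + 2*t + 1) + 1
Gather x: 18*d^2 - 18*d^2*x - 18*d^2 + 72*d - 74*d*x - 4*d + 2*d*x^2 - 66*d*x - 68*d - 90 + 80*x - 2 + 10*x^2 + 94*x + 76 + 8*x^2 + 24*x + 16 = x^2*(2*d + 18) + x*(-18*d^2 - 140*d + 198)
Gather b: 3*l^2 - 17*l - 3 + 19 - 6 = 3*l^2 - 17*l + 10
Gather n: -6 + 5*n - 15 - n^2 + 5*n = -n^2 + 10*n - 21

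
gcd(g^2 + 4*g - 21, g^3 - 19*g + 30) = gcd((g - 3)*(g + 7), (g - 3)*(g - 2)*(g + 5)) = g - 3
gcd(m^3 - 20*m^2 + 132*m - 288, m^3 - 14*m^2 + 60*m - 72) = m^2 - 12*m + 36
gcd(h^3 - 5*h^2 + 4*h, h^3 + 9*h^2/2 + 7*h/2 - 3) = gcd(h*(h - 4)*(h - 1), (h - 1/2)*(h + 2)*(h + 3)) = 1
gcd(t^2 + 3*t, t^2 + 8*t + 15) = t + 3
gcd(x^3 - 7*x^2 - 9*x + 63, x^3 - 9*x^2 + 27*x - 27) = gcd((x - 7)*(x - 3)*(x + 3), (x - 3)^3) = x - 3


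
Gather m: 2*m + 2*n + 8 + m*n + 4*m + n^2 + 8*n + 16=m*(n + 6) + n^2 + 10*n + 24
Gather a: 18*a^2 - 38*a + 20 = 18*a^2 - 38*a + 20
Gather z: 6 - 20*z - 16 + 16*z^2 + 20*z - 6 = 16*z^2 - 16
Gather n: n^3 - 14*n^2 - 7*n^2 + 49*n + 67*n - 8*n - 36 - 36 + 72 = n^3 - 21*n^2 + 108*n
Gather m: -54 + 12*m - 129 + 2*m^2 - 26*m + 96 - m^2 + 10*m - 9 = m^2 - 4*m - 96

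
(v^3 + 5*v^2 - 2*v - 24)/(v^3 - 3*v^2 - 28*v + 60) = (v^2 + 7*v + 12)/(v^2 - v - 30)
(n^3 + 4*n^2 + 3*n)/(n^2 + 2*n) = (n^2 + 4*n + 3)/(n + 2)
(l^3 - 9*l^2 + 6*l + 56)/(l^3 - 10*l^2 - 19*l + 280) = (l^2 - 2*l - 8)/(l^2 - 3*l - 40)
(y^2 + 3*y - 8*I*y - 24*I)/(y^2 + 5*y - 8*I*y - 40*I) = (y + 3)/(y + 5)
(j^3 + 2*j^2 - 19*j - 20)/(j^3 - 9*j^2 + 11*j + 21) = (j^2 + j - 20)/(j^2 - 10*j + 21)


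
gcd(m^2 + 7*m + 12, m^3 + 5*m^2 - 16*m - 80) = m + 4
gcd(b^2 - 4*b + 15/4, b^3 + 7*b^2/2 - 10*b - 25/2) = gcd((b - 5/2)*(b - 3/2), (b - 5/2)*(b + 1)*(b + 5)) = b - 5/2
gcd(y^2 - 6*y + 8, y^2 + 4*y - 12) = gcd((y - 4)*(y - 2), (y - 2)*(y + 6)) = y - 2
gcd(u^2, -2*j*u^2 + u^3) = u^2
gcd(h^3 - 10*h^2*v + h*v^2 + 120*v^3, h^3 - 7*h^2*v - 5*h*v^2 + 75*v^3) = -h^2 + 2*h*v + 15*v^2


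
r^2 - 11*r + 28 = (r - 7)*(r - 4)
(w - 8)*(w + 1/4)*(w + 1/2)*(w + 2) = w^4 - 21*w^3/4 - 163*w^2/8 - 51*w/4 - 2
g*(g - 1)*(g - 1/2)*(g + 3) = g^4 + 3*g^3/2 - 4*g^2 + 3*g/2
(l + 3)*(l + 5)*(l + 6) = l^3 + 14*l^2 + 63*l + 90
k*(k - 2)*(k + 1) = k^3 - k^2 - 2*k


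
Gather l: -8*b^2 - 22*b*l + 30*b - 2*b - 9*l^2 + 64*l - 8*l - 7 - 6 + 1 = -8*b^2 + 28*b - 9*l^2 + l*(56 - 22*b) - 12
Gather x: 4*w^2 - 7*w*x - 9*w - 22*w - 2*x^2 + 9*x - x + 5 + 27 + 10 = 4*w^2 - 31*w - 2*x^2 + x*(8 - 7*w) + 42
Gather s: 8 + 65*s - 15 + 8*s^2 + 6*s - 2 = 8*s^2 + 71*s - 9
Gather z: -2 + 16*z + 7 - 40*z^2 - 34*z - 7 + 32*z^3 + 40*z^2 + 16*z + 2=32*z^3 - 2*z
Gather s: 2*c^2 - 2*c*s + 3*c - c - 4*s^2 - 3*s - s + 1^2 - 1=2*c^2 + 2*c - 4*s^2 + s*(-2*c - 4)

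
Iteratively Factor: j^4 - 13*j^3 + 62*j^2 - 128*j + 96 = (j - 2)*(j^3 - 11*j^2 + 40*j - 48) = (j - 4)*(j - 2)*(j^2 - 7*j + 12) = (j - 4)^2*(j - 2)*(j - 3)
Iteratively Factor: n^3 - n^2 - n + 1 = (n - 1)*(n^2 - 1) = (n - 1)*(n + 1)*(n - 1)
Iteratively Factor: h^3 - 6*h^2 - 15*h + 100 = (h - 5)*(h^2 - h - 20) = (h - 5)^2*(h + 4)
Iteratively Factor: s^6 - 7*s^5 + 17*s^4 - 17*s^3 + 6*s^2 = (s)*(s^5 - 7*s^4 + 17*s^3 - 17*s^2 + 6*s) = s*(s - 2)*(s^4 - 5*s^3 + 7*s^2 - 3*s) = s^2*(s - 2)*(s^3 - 5*s^2 + 7*s - 3) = s^2*(s - 2)*(s - 1)*(s^2 - 4*s + 3) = s^2*(s - 2)*(s - 1)^2*(s - 3)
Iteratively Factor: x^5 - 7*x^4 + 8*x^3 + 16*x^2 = (x)*(x^4 - 7*x^3 + 8*x^2 + 16*x) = x*(x - 4)*(x^3 - 3*x^2 - 4*x) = x*(x - 4)*(x + 1)*(x^2 - 4*x) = x^2*(x - 4)*(x + 1)*(x - 4)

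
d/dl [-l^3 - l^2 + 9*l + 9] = -3*l^2 - 2*l + 9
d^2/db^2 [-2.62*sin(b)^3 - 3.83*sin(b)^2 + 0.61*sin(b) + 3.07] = 1.355*sin(b) - 5.895*sin(3*b) - 7.66*cos(2*b)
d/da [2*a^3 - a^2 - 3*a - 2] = 6*a^2 - 2*a - 3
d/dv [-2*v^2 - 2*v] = -4*v - 2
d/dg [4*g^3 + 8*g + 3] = 12*g^2 + 8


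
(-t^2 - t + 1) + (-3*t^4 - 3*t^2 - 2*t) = -3*t^4 - 4*t^2 - 3*t + 1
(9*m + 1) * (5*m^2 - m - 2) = 45*m^3 - 4*m^2 - 19*m - 2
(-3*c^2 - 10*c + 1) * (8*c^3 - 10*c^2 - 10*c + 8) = -24*c^5 - 50*c^4 + 138*c^3 + 66*c^2 - 90*c + 8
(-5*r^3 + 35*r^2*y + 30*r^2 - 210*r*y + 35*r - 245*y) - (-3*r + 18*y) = -5*r^3 + 35*r^2*y + 30*r^2 - 210*r*y + 38*r - 263*y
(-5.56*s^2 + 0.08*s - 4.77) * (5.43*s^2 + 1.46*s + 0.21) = -30.1908*s^4 - 7.6832*s^3 - 26.9519*s^2 - 6.9474*s - 1.0017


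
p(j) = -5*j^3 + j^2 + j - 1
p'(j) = -15*j^2 + 2*j + 1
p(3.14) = -142.80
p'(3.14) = -140.61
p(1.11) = -5.50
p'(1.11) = -15.26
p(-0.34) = -1.03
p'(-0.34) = -1.41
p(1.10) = -5.34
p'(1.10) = -14.95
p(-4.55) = 486.13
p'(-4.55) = -318.64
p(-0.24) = -1.11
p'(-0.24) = -0.34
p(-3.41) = 205.48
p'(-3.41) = -180.24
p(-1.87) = 33.32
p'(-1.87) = -55.19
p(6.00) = -1039.00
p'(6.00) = -527.00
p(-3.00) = 140.00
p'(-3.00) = -140.00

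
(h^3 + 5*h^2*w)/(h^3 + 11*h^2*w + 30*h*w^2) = h/(h + 6*w)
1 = 1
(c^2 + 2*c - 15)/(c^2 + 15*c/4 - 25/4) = 4*(c - 3)/(4*c - 5)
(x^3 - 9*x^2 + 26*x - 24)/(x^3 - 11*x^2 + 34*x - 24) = (x^2 - 5*x + 6)/(x^2 - 7*x + 6)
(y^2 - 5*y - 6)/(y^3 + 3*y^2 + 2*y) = (y - 6)/(y*(y + 2))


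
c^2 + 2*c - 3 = (c - 1)*(c + 3)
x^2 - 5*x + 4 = (x - 4)*(x - 1)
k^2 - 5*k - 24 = (k - 8)*(k + 3)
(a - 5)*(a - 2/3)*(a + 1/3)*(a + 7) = a^4 + 5*a^3/3 - 323*a^2/9 + 101*a/9 + 70/9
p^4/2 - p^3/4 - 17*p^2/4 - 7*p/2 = p*(p/2 + 1)*(p - 7/2)*(p + 1)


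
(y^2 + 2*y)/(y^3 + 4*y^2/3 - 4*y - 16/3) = 3*y/(3*y^2 - 2*y - 8)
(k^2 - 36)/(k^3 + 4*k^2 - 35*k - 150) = (k + 6)/(k^2 + 10*k + 25)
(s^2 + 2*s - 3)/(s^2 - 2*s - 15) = (s - 1)/(s - 5)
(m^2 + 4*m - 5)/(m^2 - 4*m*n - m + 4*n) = (m + 5)/(m - 4*n)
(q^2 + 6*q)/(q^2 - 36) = q/(q - 6)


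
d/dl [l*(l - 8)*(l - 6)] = 3*l^2 - 28*l + 48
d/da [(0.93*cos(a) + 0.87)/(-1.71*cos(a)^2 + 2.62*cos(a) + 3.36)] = (1.5903*sin(a)^2 - 2.9754*cos(a) - 2.4357)*sin(a)/(-1.71*cos(a)^2 + 2.62*cos(a) + 3.36)^2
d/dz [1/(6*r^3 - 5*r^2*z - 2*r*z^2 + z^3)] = (5*r^2 + 4*r*z - 3*z^2)/(6*r^3 - 5*r^2*z - 2*r*z^2 + z^3)^2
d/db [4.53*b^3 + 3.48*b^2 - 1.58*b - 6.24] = 13.59*b^2 + 6.96*b - 1.58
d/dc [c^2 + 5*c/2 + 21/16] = 2*c + 5/2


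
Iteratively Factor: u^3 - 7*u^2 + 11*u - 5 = (u - 5)*(u^2 - 2*u + 1) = (u - 5)*(u - 1)*(u - 1)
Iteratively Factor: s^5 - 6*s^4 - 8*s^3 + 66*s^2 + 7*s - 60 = (s + 3)*(s^4 - 9*s^3 + 19*s^2 + 9*s - 20) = (s - 4)*(s + 3)*(s^3 - 5*s^2 - s + 5) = (s - 4)*(s - 1)*(s + 3)*(s^2 - 4*s - 5) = (s - 4)*(s - 1)*(s + 1)*(s + 3)*(s - 5)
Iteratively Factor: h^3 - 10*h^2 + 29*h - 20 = (h - 4)*(h^2 - 6*h + 5) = (h - 4)*(h - 1)*(h - 5)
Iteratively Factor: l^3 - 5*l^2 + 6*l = (l)*(l^2 - 5*l + 6) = l*(l - 2)*(l - 3)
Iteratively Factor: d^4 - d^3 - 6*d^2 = (d - 3)*(d^3 + 2*d^2) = d*(d - 3)*(d^2 + 2*d) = d*(d - 3)*(d + 2)*(d)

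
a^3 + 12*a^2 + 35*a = a*(a + 5)*(a + 7)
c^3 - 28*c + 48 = (c - 4)*(c - 2)*(c + 6)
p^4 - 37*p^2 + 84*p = p*(p - 4)*(p - 3)*(p + 7)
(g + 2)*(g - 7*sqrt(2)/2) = g^2 - 7*sqrt(2)*g/2 + 2*g - 7*sqrt(2)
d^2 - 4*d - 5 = (d - 5)*(d + 1)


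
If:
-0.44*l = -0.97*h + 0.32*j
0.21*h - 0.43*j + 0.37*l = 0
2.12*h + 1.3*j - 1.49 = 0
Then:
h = 0.37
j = 0.54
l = 0.42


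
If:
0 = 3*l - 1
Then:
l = 1/3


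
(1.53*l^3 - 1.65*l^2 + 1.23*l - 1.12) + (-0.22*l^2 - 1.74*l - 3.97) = 1.53*l^3 - 1.87*l^2 - 0.51*l - 5.09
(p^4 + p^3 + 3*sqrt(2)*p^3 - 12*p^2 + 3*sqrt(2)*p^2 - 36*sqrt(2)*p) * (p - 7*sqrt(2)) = p^5 - 4*sqrt(2)*p^4 + p^4 - 54*p^3 - 4*sqrt(2)*p^3 - 42*p^2 + 48*sqrt(2)*p^2 + 504*p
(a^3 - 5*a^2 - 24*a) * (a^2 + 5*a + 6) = a^5 - 43*a^3 - 150*a^2 - 144*a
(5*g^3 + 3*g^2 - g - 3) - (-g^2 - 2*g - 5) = 5*g^3 + 4*g^2 + g + 2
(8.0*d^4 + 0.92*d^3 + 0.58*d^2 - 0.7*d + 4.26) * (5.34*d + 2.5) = 42.72*d^5 + 24.9128*d^4 + 5.3972*d^3 - 2.288*d^2 + 20.9984*d + 10.65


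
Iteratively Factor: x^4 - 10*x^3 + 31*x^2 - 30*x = (x - 5)*(x^3 - 5*x^2 + 6*x) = (x - 5)*(x - 3)*(x^2 - 2*x) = x*(x - 5)*(x - 3)*(x - 2)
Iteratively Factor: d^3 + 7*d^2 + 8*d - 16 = (d + 4)*(d^2 + 3*d - 4) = (d + 4)^2*(d - 1)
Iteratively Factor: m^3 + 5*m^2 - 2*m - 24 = (m - 2)*(m^2 + 7*m + 12) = (m - 2)*(m + 4)*(m + 3)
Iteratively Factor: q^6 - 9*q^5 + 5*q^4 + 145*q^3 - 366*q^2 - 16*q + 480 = (q - 3)*(q^5 - 6*q^4 - 13*q^3 + 106*q^2 - 48*q - 160) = (q - 5)*(q - 3)*(q^4 - q^3 - 18*q^2 + 16*q + 32) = (q - 5)*(q - 3)*(q + 4)*(q^3 - 5*q^2 + 2*q + 8) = (q - 5)*(q - 3)*(q + 1)*(q + 4)*(q^2 - 6*q + 8) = (q - 5)*(q - 3)*(q - 2)*(q + 1)*(q + 4)*(q - 4)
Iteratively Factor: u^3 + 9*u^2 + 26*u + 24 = (u + 4)*(u^2 + 5*u + 6) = (u + 2)*(u + 4)*(u + 3)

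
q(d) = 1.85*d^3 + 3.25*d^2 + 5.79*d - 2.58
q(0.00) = -2.58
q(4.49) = 256.40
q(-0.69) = -5.64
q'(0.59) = 11.56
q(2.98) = 92.49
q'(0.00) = 5.79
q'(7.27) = 346.38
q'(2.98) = 74.45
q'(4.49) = 146.86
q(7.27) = 922.13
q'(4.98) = 175.80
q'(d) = 5.55*d^2 + 6.5*d + 5.79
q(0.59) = 2.35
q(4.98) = 335.34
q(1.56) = 21.38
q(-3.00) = -40.65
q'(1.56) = 29.44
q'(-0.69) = 3.95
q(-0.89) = -6.46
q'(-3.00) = 36.24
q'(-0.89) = 4.40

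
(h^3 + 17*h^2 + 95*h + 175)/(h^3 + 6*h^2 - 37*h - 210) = (h + 5)/(h - 6)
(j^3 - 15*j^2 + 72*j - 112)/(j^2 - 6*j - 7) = (j^2 - 8*j + 16)/(j + 1)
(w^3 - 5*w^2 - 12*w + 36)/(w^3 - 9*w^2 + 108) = (w - 2)/(w - 6)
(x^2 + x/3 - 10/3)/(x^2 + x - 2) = (x - 5/3)/(x - 1)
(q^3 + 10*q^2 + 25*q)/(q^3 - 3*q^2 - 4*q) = (q^2 + 10*q + 25)/(q^2 - 3*q - 4)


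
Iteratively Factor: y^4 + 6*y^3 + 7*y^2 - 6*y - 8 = (y + 1)*(y^3 + 5*y^2 + 2*y - 8) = (y + 1)*(y + 4)*(y^2 + y - 2) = (y + 1)*(y + 2)*(y + 4)*(y - 1)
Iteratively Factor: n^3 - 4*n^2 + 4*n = (n)*(n^2 - 4*n + 4) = n*(n - 2)*(n - 2)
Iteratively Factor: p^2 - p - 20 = (p - 5)*(p + 4)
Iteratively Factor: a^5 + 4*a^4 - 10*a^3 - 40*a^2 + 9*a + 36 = (a - 3)*(a^4 + 7*a^3 + 11*a^2 - 7*a - 12) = (a - 3)*(a + 3)*(a^3 + 4*a^2 - a - 4) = (a - 3)*(a + 3)*(a + 4)*(a^2 - 1) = (a - 3)*(a + 1)*(a + 3)*(a + 4)*(a - 1)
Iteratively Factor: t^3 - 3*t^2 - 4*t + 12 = (t - 3)*(t^2 - 4) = (t - 3)*(t + 2)*(t - 2)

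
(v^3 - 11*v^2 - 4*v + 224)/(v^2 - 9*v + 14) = (v^2 - 4*v - 32)/(v - 2)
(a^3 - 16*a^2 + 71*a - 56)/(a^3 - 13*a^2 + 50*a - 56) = (a^2 - 9*a + 8)/(a^2 - 6*a + 8)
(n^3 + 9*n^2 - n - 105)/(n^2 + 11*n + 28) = (n^2 + 2*n - 15)/(n + 4)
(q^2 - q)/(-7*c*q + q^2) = (1 - q)/(7*c - q)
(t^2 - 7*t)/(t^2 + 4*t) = (t - 7)/(t + 4)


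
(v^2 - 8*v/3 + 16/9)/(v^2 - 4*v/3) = (v - 4/3)/v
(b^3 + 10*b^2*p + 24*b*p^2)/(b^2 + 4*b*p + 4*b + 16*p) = b*(b + 6*p)/(b + 4)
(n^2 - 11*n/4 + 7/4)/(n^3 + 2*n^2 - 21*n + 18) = (n - 7/4)/(n^2 + 3*n - 18)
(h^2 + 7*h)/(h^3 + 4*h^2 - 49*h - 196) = h/(h^2 - 3*h - 28)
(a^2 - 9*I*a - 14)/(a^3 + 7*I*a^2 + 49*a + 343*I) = (a - 2*I)/(a^2 + 14*I*a - 49)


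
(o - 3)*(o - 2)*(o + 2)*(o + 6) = o^4 + 3*o^3 - 22*o^2 - 12*o + 72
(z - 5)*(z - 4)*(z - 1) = z^3 - 10*z^2 + 29*z - 20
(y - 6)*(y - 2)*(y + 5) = y^3 - 3*y^2 - 28*y + 60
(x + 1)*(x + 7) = x^2 + 8*x + 7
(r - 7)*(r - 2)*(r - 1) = r^3 - 10*r^2 + 23*r - 14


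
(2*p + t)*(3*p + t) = 6*p^2 + 5*p*t + t^2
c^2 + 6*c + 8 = (c + 2)*(c + 4)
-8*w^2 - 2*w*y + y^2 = (-4*w + y)*(2*w + y)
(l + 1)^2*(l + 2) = l^3 + 4*l^2 + 5*l + 2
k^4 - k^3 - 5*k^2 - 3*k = k*(k - 3)*(k + 1)^2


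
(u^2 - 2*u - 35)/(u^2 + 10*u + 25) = (u - 7)/(u + 5)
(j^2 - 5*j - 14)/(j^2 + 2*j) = (j - 7)/j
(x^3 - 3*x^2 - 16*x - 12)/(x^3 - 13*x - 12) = (x^2 - 4*x - 12)/(x^2 - x - 12)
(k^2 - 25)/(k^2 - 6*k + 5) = (k + 5)/(k - 1)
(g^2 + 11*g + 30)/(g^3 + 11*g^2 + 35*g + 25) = (g + 6)/(g^2 + 6*g + 5)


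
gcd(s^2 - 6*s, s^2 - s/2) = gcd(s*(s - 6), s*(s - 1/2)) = s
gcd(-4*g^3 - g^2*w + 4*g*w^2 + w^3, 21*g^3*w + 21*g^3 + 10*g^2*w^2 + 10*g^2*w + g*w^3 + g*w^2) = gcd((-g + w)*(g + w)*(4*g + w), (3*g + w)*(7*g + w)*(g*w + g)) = 1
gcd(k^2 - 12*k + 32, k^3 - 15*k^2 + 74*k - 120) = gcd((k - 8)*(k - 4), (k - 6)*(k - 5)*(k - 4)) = k - 4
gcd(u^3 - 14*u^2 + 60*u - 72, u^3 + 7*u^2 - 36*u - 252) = u - 6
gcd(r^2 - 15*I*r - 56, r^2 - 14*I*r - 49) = r - 7*I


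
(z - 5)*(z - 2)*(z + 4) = z^3 - 3*z^2 - 18*z + 40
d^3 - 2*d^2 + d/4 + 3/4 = (d - 3/2)*(d - 1)*(d + 1/2)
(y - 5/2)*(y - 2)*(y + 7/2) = y^3 - y^2 - 43*y/4 + 35/2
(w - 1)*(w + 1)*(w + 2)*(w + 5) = w^4 + 7*w^3 + 9*w^2 - 7*w - 10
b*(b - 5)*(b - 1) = b^3 - 6*b^2 + 5*b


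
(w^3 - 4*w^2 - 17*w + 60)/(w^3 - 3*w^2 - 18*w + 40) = (w - 3)/(w - 2)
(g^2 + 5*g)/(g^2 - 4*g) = (g + 5)/(g - 4)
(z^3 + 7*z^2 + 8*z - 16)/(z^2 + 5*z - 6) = (z^2 + 8*z + 16)/(z + 6)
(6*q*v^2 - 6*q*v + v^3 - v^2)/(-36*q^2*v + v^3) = (1 - v)/(6*q - v)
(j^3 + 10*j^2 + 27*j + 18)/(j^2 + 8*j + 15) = (j^2 + 7*j + 6)/(j + 5)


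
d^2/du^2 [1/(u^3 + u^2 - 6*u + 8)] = 2*(-(3*u + 1)*(u^3 + u^2 - 6*u + 8) + (3*u^2 + 2*u - 6)^2)/(u^3 + u^2 - 6*u + 8)^3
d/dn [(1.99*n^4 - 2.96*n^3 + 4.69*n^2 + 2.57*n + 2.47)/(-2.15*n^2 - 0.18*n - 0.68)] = (-8.557*n^5 + 5.2894*n^4 - 4.3472*n^3 + 10.7197*n^2 + 4.2426*n - 1.303)/(4.6225*n^4 + 0.774*n^3 + 2.9564*n^2 + 0.2448*n + 0.4624)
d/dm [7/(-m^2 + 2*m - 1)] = 14*(m - 1)/(m^2 - 2*m + 1)^2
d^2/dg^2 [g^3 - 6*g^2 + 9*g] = 6*g - 12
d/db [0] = 0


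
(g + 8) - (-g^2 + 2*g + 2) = g^2 - g + 6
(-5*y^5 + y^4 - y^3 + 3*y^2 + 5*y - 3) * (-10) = 50*y^5 - 10*y^4 + 10*y^3 - 30*y^2 - 50*y + 30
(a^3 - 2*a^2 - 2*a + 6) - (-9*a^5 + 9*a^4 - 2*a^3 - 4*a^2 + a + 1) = 9*a^5 - 9*a^4 + 3*a^3 + 2*a^2 - 3*a + 5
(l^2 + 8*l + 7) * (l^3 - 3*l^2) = l^5 + 5*l^4 - 17*l^3 - 21*l^2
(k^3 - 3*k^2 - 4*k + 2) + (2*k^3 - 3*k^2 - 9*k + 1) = 3*k^3 - 6*k^2 - 13*k + 3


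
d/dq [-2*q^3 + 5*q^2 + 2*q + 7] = -6*q^2 + 10*q + 2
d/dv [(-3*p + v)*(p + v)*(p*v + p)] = p*(-3*p^2 - 4*p*v - 2*p + 3*v^2 + 2*v)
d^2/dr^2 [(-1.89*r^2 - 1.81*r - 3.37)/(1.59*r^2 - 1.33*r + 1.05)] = (-17.145288*r^3 - 32.186052*r^2 + 60.890004*r - 9.892736)/(4.019679*r^6 - 10.087119*r^5 + 16.401168*r^4 - 15.675247*r^3 + 10.83096*r^2 - 4.398975*r + 1.157625)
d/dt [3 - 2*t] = -2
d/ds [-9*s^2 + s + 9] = 1 - 18*s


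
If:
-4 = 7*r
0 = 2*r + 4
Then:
No Solution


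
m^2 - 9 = (m - 3)*(m + 3)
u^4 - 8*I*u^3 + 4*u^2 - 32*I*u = u*(u - 8*I)*(u - 2*I)*(u + 2*I)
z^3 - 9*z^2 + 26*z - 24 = (z - 4)*(z - 3)*(z - 2)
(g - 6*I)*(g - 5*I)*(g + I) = g^3 - 10*I*g^2 - 19*g - 30*I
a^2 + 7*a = a*(a + 7)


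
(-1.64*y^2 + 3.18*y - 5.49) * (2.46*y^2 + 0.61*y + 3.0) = -4.0344*y^4 + 6.8224*y^3 - 16.4856*y^2 + 6.1911*y - 16.47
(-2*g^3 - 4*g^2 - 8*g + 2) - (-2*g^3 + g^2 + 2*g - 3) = -5*g^2 - 10*g + 5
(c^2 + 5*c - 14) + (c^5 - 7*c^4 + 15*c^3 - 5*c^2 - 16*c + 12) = c^5 - 7*c^4 + 15*c^3 - 4*c^2 - 11*c - 2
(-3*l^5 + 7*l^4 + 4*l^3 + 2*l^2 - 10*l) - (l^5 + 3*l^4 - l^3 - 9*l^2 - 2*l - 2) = -4*l^5 + 4*l^4 + 5*l^3 + 11*l^2 - 8*l + 2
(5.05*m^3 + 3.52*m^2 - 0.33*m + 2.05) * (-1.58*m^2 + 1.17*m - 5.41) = -7.979*m^5 + 0.346899999999999*m^4 - 22.6807*m^3 - 22.6683*m^2 + 4.1838*m - 11.0905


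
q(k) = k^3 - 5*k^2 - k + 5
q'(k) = 3*k^2 - 10*k - 1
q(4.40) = -11.02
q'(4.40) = 13.08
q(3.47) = -16.89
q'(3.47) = 0.42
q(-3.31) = -82.74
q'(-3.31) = 64.97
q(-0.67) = 3.12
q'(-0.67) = 7.05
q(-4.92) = -230.21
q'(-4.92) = 120.82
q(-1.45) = -7.11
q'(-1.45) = 19.81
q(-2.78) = -52.35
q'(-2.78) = 49.99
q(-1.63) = -10.99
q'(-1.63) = 23.27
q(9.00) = 320.00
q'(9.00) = 152.00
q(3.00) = -16.00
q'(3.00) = -4.00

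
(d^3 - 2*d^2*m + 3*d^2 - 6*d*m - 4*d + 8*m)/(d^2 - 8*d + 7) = (d^2 - 2*d*m + 4*d - 8*m)/(d - 7)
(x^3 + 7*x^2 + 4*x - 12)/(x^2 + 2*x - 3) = (x^2 + 8*x + 12)/(x + 3)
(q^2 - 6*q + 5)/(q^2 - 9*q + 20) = (q - 1)/(q - 4)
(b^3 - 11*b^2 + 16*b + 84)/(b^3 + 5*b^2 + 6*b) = (b^2 - 13*b + 42)/(b*(b + 3))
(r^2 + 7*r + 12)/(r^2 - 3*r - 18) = (r + 4)/(r - 6)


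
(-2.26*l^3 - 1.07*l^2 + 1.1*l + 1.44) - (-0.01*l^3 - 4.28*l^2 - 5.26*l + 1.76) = -2.25*l^3 + 3.21*l^2 + 6.36*l - 0.32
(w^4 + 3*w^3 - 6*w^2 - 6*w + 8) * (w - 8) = w^5 - 5*w^4 - 30*w^3 + 42*w^2 + 56*w - 64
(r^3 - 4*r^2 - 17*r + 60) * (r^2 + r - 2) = r^5 - 3*r^4 - 23*r^3 + 51*r^2 + 94*r - 120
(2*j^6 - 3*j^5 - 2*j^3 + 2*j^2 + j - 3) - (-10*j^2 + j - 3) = 2*j^6 - 3*j^5 - 2*j^3 + 12*j^2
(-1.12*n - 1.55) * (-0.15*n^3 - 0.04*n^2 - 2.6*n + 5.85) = 0.168*n^4 + 0.2773*n^3 + 2.974*n^2 - 2.522*n - 9.0675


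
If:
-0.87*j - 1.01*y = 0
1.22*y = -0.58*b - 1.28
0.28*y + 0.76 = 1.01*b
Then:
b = 0.41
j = 1.44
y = -1.24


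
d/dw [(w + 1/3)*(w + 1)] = 2*w + 4/3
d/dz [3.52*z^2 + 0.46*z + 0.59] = 7.04*z + 0.46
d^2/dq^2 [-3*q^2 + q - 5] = -6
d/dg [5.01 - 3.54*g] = -3.54000000000000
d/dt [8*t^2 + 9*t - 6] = 16*t + 9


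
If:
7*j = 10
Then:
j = 10/7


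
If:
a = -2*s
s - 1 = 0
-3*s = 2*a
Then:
No Solution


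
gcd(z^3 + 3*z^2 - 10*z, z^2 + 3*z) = z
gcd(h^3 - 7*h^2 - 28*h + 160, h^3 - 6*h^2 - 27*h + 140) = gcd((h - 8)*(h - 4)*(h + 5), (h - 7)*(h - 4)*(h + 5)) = h^2 + h - 20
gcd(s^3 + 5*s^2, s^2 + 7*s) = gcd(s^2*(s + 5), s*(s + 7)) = s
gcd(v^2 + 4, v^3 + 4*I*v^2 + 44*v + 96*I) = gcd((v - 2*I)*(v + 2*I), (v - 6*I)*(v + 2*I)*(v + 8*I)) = v + 2*I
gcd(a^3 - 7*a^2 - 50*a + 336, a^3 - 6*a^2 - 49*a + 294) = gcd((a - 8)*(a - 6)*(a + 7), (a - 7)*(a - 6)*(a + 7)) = a^2 + a - 42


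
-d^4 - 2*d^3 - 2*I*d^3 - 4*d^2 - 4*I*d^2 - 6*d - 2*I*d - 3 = (d - I)*(d + 3*I)*(I*d + I)^2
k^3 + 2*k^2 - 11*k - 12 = (k - 3)*(k + 1)*(k + 4)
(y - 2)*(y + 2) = y^2 - 4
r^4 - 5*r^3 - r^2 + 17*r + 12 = (r - 4)*(r - 3)*(r + 1)^2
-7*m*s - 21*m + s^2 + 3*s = (-7*m + s)*(s + 3)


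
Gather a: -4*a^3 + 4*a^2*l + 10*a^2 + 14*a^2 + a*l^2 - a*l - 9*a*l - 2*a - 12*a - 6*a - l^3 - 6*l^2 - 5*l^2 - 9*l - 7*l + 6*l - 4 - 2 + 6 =-4*a^3 + a^2*(4*l + 24) + a*(l^2 - 10*l - 20) - l^3 - 11*l^2 - 10*l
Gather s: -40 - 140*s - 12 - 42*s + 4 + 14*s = -168*s - 48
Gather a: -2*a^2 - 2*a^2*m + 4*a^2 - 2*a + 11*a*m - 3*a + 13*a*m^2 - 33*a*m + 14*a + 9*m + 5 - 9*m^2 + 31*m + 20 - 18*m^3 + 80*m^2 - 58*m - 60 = a^2*(2 - 2*m) + a*(13*m^2 - 22*m + 9) - 18*m^3 + 71*m^2 - 18*m - 35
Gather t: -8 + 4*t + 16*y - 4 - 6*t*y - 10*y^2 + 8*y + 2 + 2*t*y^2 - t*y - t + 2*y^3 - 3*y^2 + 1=t*(2*y^2 - 7*y + 3) + 2*y^3 - 13*y^2 + 24*y - 9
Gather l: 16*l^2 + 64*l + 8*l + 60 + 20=16*l^2 + 72*l + 80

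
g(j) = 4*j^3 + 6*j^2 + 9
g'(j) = 12*j^2 + 12*j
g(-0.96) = 10.99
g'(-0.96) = -0.46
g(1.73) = 47.67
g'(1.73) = 56.67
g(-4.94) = -326.79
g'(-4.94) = 233.56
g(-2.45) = -13.81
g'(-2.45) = 42.63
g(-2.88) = -36.79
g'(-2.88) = 64.97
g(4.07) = 378.07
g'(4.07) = 247.62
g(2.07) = 70.19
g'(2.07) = 76.26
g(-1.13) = 10.89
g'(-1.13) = 1.76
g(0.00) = 9.00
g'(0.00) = 0.00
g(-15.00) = -12141.00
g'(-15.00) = 2520.00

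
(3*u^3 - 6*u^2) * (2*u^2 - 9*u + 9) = 6*u^5 - 39*u^4 + 81*u^3 - 54*u^2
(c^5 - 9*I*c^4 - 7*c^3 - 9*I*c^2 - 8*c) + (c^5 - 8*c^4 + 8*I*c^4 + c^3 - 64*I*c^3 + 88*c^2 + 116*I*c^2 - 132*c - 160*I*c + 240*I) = 2*c^5 - 8*c^4 - I*c^4 - 6*c^3 - 64*I*c^3 + 88*c^2 + 107*I*c^2 - 140*c - 160*I*c + 240*I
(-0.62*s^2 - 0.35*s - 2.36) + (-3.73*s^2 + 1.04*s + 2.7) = -4.35*s^2 + 0.69*s + 0.34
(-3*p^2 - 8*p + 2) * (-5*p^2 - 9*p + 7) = 15*p^4 + 67*p^3 + 41*p^2 - 74*p + 14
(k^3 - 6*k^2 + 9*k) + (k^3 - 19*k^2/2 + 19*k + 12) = 2*k^3 - 31*k^2/2 + 28*k + 12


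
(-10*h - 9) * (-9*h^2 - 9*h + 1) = 90*h^3 + 171*h^2 + 71*h - 9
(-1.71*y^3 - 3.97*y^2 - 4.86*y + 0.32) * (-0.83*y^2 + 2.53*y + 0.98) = 1.4193*y^5 - 1.0312*y^4 - 7.6861*y^3 - 16.452*y^2 - 3.9532*y + 0.3136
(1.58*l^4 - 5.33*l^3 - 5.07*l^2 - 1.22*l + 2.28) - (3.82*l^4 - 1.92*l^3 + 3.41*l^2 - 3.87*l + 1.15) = -2.24*l^4 - 3.41*l^3 - 8.48*l^2 + 2.65*l + 1.13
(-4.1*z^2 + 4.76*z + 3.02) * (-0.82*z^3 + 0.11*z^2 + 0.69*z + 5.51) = 3.362*z^5 - 4.3542*z^4 - 4.7818*z^3 - 18.9744*z^2 + 28.3114*z + 16.6402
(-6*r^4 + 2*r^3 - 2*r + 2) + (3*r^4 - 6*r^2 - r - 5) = -3*r^4 + 2*r^3 - 6*r^2 - 3*r - 3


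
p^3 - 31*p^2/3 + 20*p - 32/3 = (p - 8)*(p - 4/3)*(p - 1)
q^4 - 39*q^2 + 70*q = q*(q - 5)*(q - 2)*(q + 7)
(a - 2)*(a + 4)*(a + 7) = a^3 + 9*a^2 + 6*a - 56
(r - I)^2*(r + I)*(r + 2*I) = r^4 + I*r^3 + 3*r^2 + I*r + 2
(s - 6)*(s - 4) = s^2 - 10*s + 24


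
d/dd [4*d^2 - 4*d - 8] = 8*d - 4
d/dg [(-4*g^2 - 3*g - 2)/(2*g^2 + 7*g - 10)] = 22*(-g^2 + 4*g + 2)/(4*g^4 + 28*g^3 + 9*g^2 - 140*g + 100)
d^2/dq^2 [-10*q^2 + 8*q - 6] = -20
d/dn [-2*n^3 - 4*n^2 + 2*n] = -6*n^2 - 8*n + 2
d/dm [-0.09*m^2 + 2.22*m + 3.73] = 2.22 - 0.18*m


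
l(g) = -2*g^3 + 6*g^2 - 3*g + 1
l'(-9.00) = -597.00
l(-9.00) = 1972.00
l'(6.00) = -147.00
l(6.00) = -233.00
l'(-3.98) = -145.80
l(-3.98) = 234.07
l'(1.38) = 2.13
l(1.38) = 3.03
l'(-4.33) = -167.45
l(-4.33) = 288.85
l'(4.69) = -78.70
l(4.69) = -87.42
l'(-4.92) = -207.28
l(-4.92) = 399.19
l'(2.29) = -6.98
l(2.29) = 1.58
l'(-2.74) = -80.93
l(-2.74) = 95.41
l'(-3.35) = -110.54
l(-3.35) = 153.58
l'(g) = -6*g^2 + 12*g - 3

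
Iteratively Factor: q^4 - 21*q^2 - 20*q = (q - 5)*(q^3 + 5*q^2 + 4*q) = (q - 5)*(q + 4)*(q^2 + q) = q*(q - 5)*(q + 4)*(q + 1)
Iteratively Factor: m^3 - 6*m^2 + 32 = (m - 4)*(m^2 - 2*m - 8) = (m - 4)^2*(m + 2)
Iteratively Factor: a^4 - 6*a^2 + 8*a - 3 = (a - 1)*(a^3 + a^2 - 5*a + 3) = (a - 1)^2*(a^2 + 2*a - 3) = (a - 1)^3*(a + 3)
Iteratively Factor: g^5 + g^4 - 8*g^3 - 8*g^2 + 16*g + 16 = (g + 2)*(g^4 - g^3 - 6*g^2 + 4*g + 8) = (g + 2)^2*(g^3 - 3*g^2 + 4) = (g - 2)*(g + 2)^2*(g^2 - g - 2) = (g - 2)^2*(g + 2)^2*(g + 1)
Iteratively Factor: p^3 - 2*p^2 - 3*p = (p + 1)*(p^2 - 3*p) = p*(p + 1)*(p - 3)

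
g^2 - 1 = (g - 1)*(g + 1)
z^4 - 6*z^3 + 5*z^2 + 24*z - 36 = (z - 3)^2*(z - 2)*(z + 2)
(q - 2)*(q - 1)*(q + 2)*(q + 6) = q^4 + 5*q^3 - 10*q^2 - 20*q + 24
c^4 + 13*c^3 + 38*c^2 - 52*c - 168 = (c - 2)*(c + 2)*(c + 6)*(c + 7)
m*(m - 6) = m^2 - 6*m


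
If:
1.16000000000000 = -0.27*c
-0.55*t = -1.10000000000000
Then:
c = -4.30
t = 2.00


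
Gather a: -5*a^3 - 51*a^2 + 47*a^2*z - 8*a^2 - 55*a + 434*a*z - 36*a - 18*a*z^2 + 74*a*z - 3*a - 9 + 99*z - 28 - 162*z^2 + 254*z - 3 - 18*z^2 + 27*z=-5*a^3 + a^2*(47*z - 59) + a*(-18*z^2 + 508*z - 94) - 180*z^2 + 380*z - 40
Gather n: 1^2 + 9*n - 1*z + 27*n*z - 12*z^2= n*(27*z + 9) - 12*z^2 - z + 1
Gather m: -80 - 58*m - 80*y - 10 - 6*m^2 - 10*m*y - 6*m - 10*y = -6*m^2 + m*(-10*y - 64) - 90*y - 90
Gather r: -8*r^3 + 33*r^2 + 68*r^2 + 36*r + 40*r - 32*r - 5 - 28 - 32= -8*r^3 + 101*r^2 + 44*r - 65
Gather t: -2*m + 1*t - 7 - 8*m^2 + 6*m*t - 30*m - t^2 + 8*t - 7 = -8*m^2 - 32*m - t^2 + t*(6*m + 9) - 14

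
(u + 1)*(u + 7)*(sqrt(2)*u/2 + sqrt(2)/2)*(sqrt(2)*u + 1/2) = u^4 + sqrt(2)*u^3/4 + 9*u^3 + 9*sqrt(2)*u^2/4 + 15*u^2 + 15*sqrt(2)*u/4 + 7*u + 7*sqrt(2)/4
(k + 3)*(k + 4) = k^2 + 7*k + 12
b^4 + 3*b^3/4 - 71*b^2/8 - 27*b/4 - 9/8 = (b - 3)*(b + 1/4)*(b + 1/2)*(b + 3)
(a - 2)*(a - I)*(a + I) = a^3 - 2*a^2 + a - 2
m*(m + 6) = m^2 + 6*m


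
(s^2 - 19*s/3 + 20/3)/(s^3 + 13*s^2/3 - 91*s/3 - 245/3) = (3*s - 4)/(3*s^2 + 28*s + 49)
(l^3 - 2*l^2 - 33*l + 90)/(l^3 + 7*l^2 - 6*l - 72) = (l - 5)/(l + 4)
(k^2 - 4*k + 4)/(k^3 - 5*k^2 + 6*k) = (k - 2)/(k*(k - 3))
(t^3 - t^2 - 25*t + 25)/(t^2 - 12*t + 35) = (t^2 + 4*t - 5)/(t - 7)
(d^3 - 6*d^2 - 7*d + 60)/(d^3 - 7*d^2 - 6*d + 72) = (d - 5)/(d - 6)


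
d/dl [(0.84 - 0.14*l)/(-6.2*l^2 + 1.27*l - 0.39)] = (-0.868*l^2 + 10.416*l - 1.0122)/(38.44*l^4 - 15.748*l^3 + 6.4489*l^2 - 0.9906*l + 0.1521)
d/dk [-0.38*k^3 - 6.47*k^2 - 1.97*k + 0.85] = -1.14*k^2 - 12.94*k - 1.97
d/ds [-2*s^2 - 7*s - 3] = -4*s - 7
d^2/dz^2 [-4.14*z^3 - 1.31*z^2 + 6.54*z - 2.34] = -24.84*z - 2.62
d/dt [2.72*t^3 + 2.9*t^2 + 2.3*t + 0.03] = 8.16*t^2 + 5.8*t + 2.3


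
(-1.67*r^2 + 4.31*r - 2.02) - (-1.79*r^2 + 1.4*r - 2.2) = 0.12*r^2 + 2.91*r + 0.18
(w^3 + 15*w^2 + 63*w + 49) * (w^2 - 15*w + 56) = w^5 - 106*w^3 - 56*w^2 + 2793*w + 2744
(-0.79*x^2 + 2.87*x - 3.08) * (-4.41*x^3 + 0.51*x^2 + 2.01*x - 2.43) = 3.4839*x^5 - 13.0596*x^4 + 13.4586*x^3 + 6.1176*x^2 - 13.1649*x + 7.4844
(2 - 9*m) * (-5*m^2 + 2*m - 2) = 45*m^3 - 28*m^2 + 22*m - 4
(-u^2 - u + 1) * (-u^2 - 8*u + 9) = u^4 + 9*u^3 - 2*u^2 - 17*u + 9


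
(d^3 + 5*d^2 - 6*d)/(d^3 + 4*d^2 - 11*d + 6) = d/(d - 1)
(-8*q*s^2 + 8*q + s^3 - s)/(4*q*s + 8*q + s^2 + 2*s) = (-8*q*s^2 + 8*q + s^3 - s)/(4*q*s + 8*q + s^2 + 2*s)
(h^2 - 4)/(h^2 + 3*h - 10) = (h + 2)/(h + 5)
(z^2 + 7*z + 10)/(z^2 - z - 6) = (z + 5)/(z - 3)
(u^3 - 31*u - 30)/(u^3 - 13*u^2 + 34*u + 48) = (u + 5)/(u - 8)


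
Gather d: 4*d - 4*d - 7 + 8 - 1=0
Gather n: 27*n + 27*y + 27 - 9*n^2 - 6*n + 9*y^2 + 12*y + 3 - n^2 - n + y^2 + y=-10*n^2 + 20*n + 10*y^2 + 40*y + 30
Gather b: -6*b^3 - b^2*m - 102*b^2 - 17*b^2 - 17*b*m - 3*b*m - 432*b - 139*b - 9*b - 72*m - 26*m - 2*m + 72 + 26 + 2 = -6*b^3 + b^2*(-m - 119) + b*(-20*m - 580) - 100*m + 100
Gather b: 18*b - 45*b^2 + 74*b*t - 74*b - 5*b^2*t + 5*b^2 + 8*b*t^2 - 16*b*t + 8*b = b^2*(-5*t - 40) + b*(8*t^2 + 58*t - 48)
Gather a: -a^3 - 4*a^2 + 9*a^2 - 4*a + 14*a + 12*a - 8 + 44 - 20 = -a^3 + 5*a^2 + 22*a + 16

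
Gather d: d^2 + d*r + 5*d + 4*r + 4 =d^2 + d*(r + 5) + 4*r + 4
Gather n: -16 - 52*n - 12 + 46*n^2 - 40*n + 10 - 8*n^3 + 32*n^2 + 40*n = -8*n^3 + 78*n^2 - 52*n - 18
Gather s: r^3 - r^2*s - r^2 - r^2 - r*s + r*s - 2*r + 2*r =r^3 - r^2*s - 2*r^2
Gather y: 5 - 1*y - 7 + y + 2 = 0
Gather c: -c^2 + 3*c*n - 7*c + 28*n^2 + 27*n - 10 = -c^2 + c*(3*n - 7) + 28*n^2 + 27*n - 10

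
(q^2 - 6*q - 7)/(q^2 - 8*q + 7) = (q + 1)/(q - 1)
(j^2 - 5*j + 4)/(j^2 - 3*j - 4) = (j - 1)/(j + 1)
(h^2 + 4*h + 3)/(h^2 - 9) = (h + 1)/(h - 3)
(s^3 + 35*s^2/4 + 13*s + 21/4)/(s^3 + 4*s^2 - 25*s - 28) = (s + 3/4)/(s - 4)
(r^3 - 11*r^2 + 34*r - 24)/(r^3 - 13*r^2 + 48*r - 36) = (r - 4)/(r - 6)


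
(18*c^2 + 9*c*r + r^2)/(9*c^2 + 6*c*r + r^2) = (6*c + r)/(3*c + r)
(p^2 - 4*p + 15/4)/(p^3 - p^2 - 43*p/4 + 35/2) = (2*p - 3)/(2*p^2 + 3*p - 14)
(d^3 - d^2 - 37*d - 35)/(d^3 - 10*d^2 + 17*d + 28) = (d + 5)/(d - 4)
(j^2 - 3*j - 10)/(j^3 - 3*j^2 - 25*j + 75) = (j + 2)/(j^2 + 2*j - 15)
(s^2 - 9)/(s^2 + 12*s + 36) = (s^2 - 9)/(s^2 + 12*s + 36)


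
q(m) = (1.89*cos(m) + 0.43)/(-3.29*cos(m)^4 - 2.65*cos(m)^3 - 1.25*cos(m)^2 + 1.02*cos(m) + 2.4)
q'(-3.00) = 8.96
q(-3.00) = 3.40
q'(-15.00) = 4.12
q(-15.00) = -1.04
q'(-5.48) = -17.02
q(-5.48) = 2.04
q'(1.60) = -0.72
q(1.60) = 0.16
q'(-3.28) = -8.62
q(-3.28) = 3.37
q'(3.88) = 3.48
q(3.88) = -0.92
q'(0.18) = -0.66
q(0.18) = -0.67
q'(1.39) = -0.71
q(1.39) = 0.30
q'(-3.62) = -37.37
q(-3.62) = -3.90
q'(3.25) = 5.93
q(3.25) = 3.16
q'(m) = (1.89*cos(m) + 0.43)*(-13.16*sin(m)*cos(m)^3 - 7.95*sin(m)*cos(m)^2 - 2.5*sin(m)*cos(m) + 1.02*sin(m))/(-3.29*cos(m)^4 - 2.65*cos(m)^3 - 1.25*cos(m)^2 + 1.02*cos(m) + 2.4)^2 - 1.89*sin(m)/(-3.29*cos(m)^4 - 2.65*cos(m)^3 - 1.25*cos(m)^2 + 1.02*cos(m) + 2.4)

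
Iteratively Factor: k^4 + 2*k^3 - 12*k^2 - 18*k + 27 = (k - 3)*(k^3 + 5*k^2 + 3*k - 9) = (k - 3)*(k - 1)*(k^2 + 6*k + 9) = (k - 3)*(k - 1)*(k + 3)*(k + 3)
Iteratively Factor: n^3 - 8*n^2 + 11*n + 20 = (n - 5)*(n^2 - 3*n - 4) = (n - 5)*(n - 4)*(n + 1)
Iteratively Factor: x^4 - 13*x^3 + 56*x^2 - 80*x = (x - 5)*(x^3 - 8*x^2 + 16*x) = x*(x - 5)*(x^2 - 8*x + 16) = x*(x - 5)*(x - 4)*(x - 4)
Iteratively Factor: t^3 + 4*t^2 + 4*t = (t)*(t^2 + 4*t + 4) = t*(t + 2)*(t + 2)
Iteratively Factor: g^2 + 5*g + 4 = (g + 1)*(g + 4)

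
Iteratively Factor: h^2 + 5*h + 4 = (h + 4)*(h + 1)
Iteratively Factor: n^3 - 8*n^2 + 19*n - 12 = (n - 4)*(n^2 - 4*n + 3) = (n - 4)*(n - 3)*(n - 1)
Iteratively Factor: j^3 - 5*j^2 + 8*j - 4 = (j - 2)*(j^2 - 3*j + 2) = (j - 2)*(j - 1)*(j - 2)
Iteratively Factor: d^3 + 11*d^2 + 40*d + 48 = (d + 4)*(d^2 + 7*d + 12) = (d + 4)^2*(d + 3)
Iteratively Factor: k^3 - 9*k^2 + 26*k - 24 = (k - 2)*(k^2 - 7*k + 12) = (k - 4)*(k - 2)*(k - 3)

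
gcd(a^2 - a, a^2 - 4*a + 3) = a - 1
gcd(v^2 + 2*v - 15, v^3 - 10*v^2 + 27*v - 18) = v - 3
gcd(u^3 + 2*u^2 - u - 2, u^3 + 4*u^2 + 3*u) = u + 1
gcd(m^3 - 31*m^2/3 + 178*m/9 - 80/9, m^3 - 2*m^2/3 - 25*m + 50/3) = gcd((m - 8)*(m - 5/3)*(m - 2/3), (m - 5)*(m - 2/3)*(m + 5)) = m - 2/3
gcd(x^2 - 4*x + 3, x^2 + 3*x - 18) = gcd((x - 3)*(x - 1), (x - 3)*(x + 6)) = x - 3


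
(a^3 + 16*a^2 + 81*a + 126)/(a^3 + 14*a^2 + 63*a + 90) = (a + 7)/(a + 5)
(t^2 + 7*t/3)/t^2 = (t + 7/3)/t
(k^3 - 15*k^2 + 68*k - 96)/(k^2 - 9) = (k^2 - 12*k + 32)/(k + 3)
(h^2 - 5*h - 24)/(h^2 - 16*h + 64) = (h + 3)/(h - 8)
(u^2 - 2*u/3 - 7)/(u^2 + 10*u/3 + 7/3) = (u - 3)/(u + 1)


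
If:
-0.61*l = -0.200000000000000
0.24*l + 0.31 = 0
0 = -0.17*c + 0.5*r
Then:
No Solution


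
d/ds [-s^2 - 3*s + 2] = -2*s - 3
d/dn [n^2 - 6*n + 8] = 2*n - 6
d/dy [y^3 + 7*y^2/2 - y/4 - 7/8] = 3*y^2 + 7*y - 1/4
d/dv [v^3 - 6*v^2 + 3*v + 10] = 3*v^2 - 12*v + 3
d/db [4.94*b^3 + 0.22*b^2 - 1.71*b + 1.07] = 14.82*b^2 + 0.44*b - 1.71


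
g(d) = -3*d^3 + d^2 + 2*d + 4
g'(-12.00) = -1318.00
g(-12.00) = 5308.00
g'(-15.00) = -2053.00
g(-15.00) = 10324.00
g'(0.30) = 1.79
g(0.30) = 4.61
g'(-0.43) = -0.52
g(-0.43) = 3.56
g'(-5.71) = -302.86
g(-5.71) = 583.69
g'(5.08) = -220.10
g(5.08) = -353.32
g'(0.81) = -2.28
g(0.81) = 4.68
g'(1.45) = -14.02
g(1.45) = -0.14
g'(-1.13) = -11.75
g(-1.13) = 7.35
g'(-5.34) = -265.32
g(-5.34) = 478.66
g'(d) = -9*d^2 + 2*d + 2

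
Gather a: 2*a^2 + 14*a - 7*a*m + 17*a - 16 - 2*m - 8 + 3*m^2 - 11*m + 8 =2*a^2 + a*(31 - 7*m) + 3*m^2 - 13*m - 16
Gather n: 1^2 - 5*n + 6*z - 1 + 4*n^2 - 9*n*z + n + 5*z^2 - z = 4*n^2 + n*(-9*z - 4) + 5*z^2 + 5*z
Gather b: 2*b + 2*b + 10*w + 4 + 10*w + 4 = 4*b + 20*w + 8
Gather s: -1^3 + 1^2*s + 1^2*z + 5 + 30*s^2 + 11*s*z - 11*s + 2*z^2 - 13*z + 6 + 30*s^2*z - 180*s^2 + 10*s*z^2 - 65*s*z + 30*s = s^2*(30*z - 150) + s*(10*z^2 - 54*z + 20) + 2*z^2 - 12*z + 10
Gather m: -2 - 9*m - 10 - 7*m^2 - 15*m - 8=-7*m^2 - 24*m - 20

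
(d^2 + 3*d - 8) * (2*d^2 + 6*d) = 2*d^4 + 12*d^3 + 2*d^2 - 48*d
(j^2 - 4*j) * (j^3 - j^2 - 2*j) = j^5 - 5*j^4 + 2*j^3 + 8*j^2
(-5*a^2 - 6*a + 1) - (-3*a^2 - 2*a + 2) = -2*a^2 - 4*a - 1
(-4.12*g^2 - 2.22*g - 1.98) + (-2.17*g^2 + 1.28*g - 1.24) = -6.29*g^2 - 0.94*g - 3.22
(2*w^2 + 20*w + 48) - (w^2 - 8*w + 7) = w^2 + 28*w + 41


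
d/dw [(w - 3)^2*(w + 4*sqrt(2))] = (w - 3)*(3*w - 3 + 8*sqrt(2))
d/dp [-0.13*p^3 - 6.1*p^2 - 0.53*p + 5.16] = -0.39*p^2 - 12.2*p - 0.53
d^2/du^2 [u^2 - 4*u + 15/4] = 2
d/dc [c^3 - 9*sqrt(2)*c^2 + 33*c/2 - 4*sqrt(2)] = 3*c^2 - 18*sqrt(2)*c + 33/2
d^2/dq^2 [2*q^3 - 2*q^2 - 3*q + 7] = 12*q - 4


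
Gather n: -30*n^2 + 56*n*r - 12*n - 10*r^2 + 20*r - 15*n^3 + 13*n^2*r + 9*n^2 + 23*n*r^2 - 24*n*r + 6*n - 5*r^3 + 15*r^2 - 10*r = -15*n^3 + n^2*(13*r - 21) + n*(23*r^2 + 32*r - 6) - 5*r^3 + 5*r^2 + 10*r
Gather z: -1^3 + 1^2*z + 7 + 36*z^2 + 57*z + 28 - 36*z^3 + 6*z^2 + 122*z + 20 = -36*z^3 + 42*z^2 + 180*z + 54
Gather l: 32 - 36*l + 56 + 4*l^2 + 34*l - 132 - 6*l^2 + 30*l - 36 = -2*l^2 + 28*l - 80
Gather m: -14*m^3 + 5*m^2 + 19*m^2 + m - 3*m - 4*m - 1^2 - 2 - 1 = -14*m^3 + 24*m^2 - 6*m - 4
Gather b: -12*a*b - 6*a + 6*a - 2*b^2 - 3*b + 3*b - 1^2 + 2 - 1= -12*a*b - 2*b^2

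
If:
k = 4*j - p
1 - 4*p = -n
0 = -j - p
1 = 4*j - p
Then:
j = 1/5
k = 1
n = -9/5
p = -1/5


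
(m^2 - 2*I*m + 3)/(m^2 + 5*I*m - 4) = (m - 3*I)/(m + 4*I)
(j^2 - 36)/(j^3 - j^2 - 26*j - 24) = (j + 6)/(j^2 + 5*j + 4)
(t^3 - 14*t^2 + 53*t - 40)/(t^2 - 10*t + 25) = (t^2 - 9*t + 8)/(t - 5)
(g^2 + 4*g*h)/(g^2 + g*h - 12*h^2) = g/(g - 3*h)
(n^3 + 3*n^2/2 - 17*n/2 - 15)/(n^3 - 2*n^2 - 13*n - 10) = (2*n^2 - n - 15)/(2*(n^2 - 4*n - 5))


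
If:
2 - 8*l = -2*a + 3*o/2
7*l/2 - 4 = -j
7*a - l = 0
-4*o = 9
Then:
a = 43/432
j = 1349/864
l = 301/432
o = -9/4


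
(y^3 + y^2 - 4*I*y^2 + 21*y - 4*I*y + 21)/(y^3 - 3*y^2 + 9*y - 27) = (y^2 + y*(1 - 7*I) - 7*I)/(y^2 - 3*y*(1 + I) + 9*I)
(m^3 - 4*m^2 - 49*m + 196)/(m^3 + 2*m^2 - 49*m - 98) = (m - 4)/(m + 2)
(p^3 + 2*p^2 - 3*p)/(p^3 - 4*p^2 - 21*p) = (p - 1)/(p - 7)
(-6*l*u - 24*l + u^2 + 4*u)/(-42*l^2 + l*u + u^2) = (u + 4)/(7*l + u)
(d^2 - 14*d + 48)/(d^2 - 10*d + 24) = (d - 8)/(d - 4)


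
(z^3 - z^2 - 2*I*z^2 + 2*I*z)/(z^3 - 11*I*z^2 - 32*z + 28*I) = z*(z - 1)/(z^2 - 9*I*z - 14)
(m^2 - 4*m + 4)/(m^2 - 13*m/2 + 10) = 2*(m^2 - 4*m + 4)/(2*m^2 - 13*m + 20)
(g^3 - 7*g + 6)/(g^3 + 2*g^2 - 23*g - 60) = (g^2 - 3*g + 2)/(g^2 - g - 20)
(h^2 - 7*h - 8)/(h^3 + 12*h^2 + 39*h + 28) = (h - 8)/(h^2 + 11*h + 28)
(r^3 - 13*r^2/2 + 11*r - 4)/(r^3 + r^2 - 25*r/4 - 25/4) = 2*(2*r^3 - 13*r^2 + 22*r - 8)/(4*r^3 + 4*r^2 - 25*r - 25)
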